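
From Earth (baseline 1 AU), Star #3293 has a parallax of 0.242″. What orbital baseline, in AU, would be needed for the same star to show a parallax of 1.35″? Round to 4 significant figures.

5.579 AU

Parallax scales linearly with baseline: p ∝ B, so B = p_target / p_Earth × 1 AU.
B = 1.35 / 0.242 = 5.5785 AU.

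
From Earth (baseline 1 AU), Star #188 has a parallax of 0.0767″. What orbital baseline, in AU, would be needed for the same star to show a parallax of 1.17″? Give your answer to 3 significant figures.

Parallax scales linearly with baseline: p ∝ B, so B = p_target / p_Earth × 1 AU.
B = 1.17 / 0.0767 = 15.254 AU.

15.3 AU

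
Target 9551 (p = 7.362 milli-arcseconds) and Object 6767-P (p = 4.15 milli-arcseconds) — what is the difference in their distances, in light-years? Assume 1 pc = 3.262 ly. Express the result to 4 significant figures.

342.9 ly

d_A = 1/0.007362″ = 135.83 pc; d_B = 1/0.004150″ = 240.96 pc.
|d_B − d_A| = |240.96 − 135.83| = 105.13 pc = 105.13 × 3.262 ly = 342.93 ly.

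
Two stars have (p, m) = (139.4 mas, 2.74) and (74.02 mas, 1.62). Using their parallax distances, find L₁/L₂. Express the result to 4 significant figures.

L₁/L₂ = 0.1005

d₁ = 1/p₁ = 1/0.1394″ = 7.1736 pc; d₂ = 1/p₂ = 1/0.07402″ = 13.51 pc.
M₁ = m₁ − 5 log₁₀ d₁ + 5 = 2.74 − 4.2787 + 5 = 3.4613.
M₂ = 1.62 − 5.6533 + 5 = 0.9667.
L₁/L₂ = 10^(0.4(M₂ − M₁)) = 10^(0.4 × (-2.4946)) = 10^(-0.99784) = 0.1005.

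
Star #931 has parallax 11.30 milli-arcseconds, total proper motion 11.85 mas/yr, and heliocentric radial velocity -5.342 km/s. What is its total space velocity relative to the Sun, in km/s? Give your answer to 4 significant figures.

7.297 km/s

d = 1/p = 1/0.01130″ = 88.496 pc.
μ = 11.85 mas/yr = 0.01185 ″/yr.
v_t = 4.740 μ d = 4.740 × 0.01185 × 88.496 = 4.9707 km/s.
v = √(v_r² + v_t²) = √((-5.342)² + 4.9707²) = √53.2448 = 7.2969 km/s.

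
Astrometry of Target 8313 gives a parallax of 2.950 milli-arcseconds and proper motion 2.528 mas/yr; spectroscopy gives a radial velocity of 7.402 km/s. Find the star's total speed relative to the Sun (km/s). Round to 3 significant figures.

8.44 km/s

d = 1/p = 1/0.002950″ = 338.98 pc.
μ = 2.528 mas/yr = 0.002528 ″/yr.
v_t = 4.740 μ d = 4.740 × 0.002528 × 338.98 = 4.0619 km/s.
v = √(v_r² + v_t²) = √(7.402² + 4.0619²) = √71.2886 = 8.4433 km/s.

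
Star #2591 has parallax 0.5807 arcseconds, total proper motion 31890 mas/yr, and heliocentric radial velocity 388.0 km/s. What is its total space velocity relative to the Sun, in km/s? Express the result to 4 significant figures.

467.2 km/s

d = 1/p = 1/0.5807″ = 1.7221 pc.
μ = 31890 mas/yr = 31.89 ″/yr.
v_t = 4.740 μ d = 4.740 × 31.89 × 1.7221 = 260.31 km/s.
v = √(v_r² + v_t²) = √(388.0² + 260.31²) = √218305 = 467.23 km/s.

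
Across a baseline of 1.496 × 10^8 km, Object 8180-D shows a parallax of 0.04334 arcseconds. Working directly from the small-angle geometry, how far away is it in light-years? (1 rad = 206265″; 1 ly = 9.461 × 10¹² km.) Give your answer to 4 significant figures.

75.25 ly

θ = 0.04334″ = 0.04334/206265 = 2.1012 × 10^-7 rad.
d = B/θ = (1.496 × 10^8) / (2.1012 × 10^-7) = 7.1197 × 10^14 km = (7.1197 × 10^14) / (9.461 × 10^12) ly = 75.253 ly.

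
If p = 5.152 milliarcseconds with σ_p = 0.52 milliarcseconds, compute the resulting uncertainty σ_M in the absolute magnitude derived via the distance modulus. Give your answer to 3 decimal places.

M = m − 5 log₁₀ d + 5 = m + 5 log₁₀ p + 5, so ∂M/∂p = 5/(p ln 10).
σ_M = (5/ln 10) · (σ_p/p) = 2.1715 × 0.52/5.152 = 2.1715 × 0.10093 = 0.21917.

σ_M = 0.219 mag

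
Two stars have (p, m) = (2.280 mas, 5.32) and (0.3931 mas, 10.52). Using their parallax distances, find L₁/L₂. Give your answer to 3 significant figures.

L₁/L₂ = 3.57

d₁ = 1/p₁ = 1/0.002280″ = 438.6 pc; d₂ = 1/p₂ = 1/0.0003931″ = 2543.9 pc.
M₁ = m₁ − 5 log₁₀ d₁ + 5 = 5.32 − 13.2103 + 5 = -2.8903.
M₂ = 10.52 − 17.0275 + 5 = -1.5075.
L₁/L₂ = 10^(0.4(M₂ − M₁)) = 10^(0.4 × 1.3828) = 10^0.55312 = 3.5737.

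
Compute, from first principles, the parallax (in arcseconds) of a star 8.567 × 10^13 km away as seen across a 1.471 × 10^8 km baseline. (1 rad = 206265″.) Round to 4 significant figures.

θ ≈ B/d = (1.471 × 10^8) / (8.567 × 10^13) = 1.7171 × 10^-6 rad.
In arcseconds: 1.7171 × 10^-6 × 206265 = 0.35418″.

0.3542 arcsec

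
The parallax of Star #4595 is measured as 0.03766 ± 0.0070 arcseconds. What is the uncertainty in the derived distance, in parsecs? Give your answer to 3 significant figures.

4.94 pc

d = 1/p, so σ_d = σ_p / p².
σ_d = 0.00700 / (0.03766)² = 0.00700 / 0.0014183 = 4.9355 pc.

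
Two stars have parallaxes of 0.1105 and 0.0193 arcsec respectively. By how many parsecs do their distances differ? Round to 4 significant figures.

d_A = 1/0.1105″ = 9.0498 pc; d_B = 1/0.01930″ = 51.813 pc.
|d_B − d_A| = |51.813 − 9.0498| = 42.763 pc.

42.76 pc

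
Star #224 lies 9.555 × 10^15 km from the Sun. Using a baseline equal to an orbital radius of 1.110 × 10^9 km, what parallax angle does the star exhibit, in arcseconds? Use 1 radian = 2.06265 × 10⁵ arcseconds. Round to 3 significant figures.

θ ≈ B/d = (1.110 × 10^9) / (9.555 × 10^15) = 1.1617 × 10^-7 rad.
In arcseconds: 1.1617 × 10^-7 × 206265 = 0.023962″.

0.0240 arcsec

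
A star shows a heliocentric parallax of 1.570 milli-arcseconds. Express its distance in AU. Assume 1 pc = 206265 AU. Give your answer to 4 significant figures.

1.314 × 10^8 AU

p = 1.570 milli-arcseconds = 0.001570 arcsec.
d = 1/p = 1/0.001570 = 636.94 pc.
In AU: 636.94 × 206265 = 1.3138 × 10^8 AU.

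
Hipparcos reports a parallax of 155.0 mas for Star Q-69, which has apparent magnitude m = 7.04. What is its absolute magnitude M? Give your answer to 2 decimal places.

M = 7.99

d = 1/p = 1/0.1550″ = 6.4516 pc.
m − M = 5 log₁₀(6.4516) − 5 = 4.0483 − 5 = -0.9517.
M = m − (m − M) = 7.04 − (-0.9517) = 7.99.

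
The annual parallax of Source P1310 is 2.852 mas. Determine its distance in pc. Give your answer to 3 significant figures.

351 pc

p = 2.852 mas = 0.002852 arcsec.
d = 1/p = 1/0.002852 = 350.63 pc.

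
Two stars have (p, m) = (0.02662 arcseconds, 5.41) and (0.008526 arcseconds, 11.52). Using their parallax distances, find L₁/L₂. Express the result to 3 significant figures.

d₁ = 1/p₁ = 1/0.02662″ = 37.566 pc; d₂ = 1/p₂ = 1/0.008526″ = 117.29 pc.
M₁ = m₁ − 5 log₁₀ d₁ + 5 = 5.41 − 7.8740 + 5 = 2.5360.
M₂ = 11.52 − 10.3463 + 5 = 6.1737.
L₁/L₂ = 10^(0.4(M₂ − M₁)) = 10^(0.4 × 3.6377) = 10^1.45508 = 28.515.

L₁/L₂ = 28.5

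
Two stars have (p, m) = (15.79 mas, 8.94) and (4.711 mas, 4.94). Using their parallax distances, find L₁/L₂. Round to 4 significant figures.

d₁ = 1/p₁ = 1/0.01579″ = 63.331 pc; d₂ = 1/p₂ = 1/0.004711″ = 212.27 pc.
M₁ = m₁ − 5 log₁₀ d₁ + 5 = 8.94 − 9.0081 + 5 = 4.9319.
M₂ = 4.94 − 11.6344 + 5 = -1.6944.
L₁/L₂ = 10^(0.4(M₂ − M₁)) = 10^(0.4 × (-6.6263)) = 10^(-2.65052) = 0.002236.

L₁/L₂ = 0.002236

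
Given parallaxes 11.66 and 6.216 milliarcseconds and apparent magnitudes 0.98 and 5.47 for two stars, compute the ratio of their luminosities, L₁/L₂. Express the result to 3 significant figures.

L₁/L₂ = 17.8

d₁ = 1/p₁ = 1/0.01166″ = 85.763 pc; d₂ = 1/p₂ = 1/0.006216″ = 160.88 pc.
M₁ = m₁ − 5 log₁₀ d₁ + 5 = 0.98 − 9.6665 + 5 = -3.6865.
M₂ = 5.47 − 11.0325 + 5 = -0.5625.
L₁/L₂ = 10^(0.4(M₂ − M₁)) = 10^(0.4 × 3.1240) = 10^1.24960 = 17.766.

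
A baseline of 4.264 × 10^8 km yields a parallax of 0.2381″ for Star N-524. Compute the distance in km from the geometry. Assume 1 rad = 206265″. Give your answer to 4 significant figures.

3.694 × 10^14 km

θ = 0.2381″ = 0.2381/206265 = 1.1543 × 10^-6 rad.
d = B/θ = (4.264 × 10^8) / (1.1543 × 10^-6) = 3.6940 × 10^14 km.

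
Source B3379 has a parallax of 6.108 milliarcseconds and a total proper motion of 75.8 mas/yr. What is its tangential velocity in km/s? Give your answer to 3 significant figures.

d = 1/p = 1/0.006108″ = 163.72 pc.
μ = 75.8 mas/yr = 0.0758 ″/yr.
v_t = 4.74 × μ × d = 4.74 × 0.0758 × 163.72 = 58.823 km/s.

58.8 km/s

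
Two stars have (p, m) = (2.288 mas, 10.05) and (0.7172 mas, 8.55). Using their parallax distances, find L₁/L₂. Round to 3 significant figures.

d₁ = 1/p₁ = 1/0.002288″ = 437.06 pc; d₂ = 1/p₂ = 1/0.0007172″ = 1394.3 pc.
M₁ = m₁ − 5 log₁₀ d₁ + 5 = 10.05 − 13.2027 + 5 = 1.8473.
M₂ = 8.55 − 15.7218 + 5 = -2.1718.
L₁/L₂ = 10^(0.4(M₂ − M₁)) = 10^(0.4 × (-4.0191)) = 10^(-1.60764) = 0.024681.

L₁/L₂ = 0.0247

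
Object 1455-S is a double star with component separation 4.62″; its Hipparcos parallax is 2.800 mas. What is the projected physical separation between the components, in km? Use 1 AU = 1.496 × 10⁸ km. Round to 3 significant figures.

2.47 × 10^11 km

d = 1/p = 1/0.002800″ = 357.14 pc.
At distance d (pc), an angle of θ arcsec spans θ·d AU: s = 4.62 × 357.14 = 1650 AU.
= 1650 × 1.496 × 10⁸ km = 2.4684 × 10^11 km.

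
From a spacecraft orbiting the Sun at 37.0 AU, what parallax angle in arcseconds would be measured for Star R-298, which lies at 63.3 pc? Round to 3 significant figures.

0.585 arcsec

p (arcsec) = B (AU) / d (pc).
p = 37.0 / 63.3 = 0.58452 arcsec.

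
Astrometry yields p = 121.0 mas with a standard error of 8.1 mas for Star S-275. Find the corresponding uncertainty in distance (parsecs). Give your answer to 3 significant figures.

0.553 pc

d = 1/p, so σ_d = σ_p / p².
σ_d = 0.00810 / (0.1210)² = 0.00810 / 0.014641 = 0.55324 pc.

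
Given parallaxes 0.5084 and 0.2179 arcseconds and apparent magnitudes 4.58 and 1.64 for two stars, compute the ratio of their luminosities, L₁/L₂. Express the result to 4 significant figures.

L₁/L₂ = 0.01225

d₁ = 1/p₁ = 1/0.5084″ = 1.967 pc; d₂ = 1/p₂ = 1/0.2179″ = 4.5893 pc.
M₁ = m₁ − 5 log₁₀ d₁ + 5 = 4.58 − 1.4690 + 5 = 8.1110.
M₂ = 1.64 − 3.3087 + 5 = 3.3313.
L₁/L₂ = 10^(0.4(M₂ − M₁)) = 10^(0.4 × (-4.7797)) = 10^(-1.91188) = 0.01225.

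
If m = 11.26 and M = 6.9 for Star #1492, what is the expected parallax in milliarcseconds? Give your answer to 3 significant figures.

13.4 mas

m − M = 11.26 − 6.9 = 4.36.
d = 10^((m−M)/5 + 1) = 10^1.872 = 74.473 pc.
p = 1/d = 1/74.473 = 0.013428 arcsec = 13.428 mas.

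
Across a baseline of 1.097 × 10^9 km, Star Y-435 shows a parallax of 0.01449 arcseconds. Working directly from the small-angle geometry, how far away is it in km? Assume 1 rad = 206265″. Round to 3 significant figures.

1.56 × 10^16 km

θ = 0.01449″ = 0.01449/206265 = 7.0249 × 10^-8 rad.
d = B/θ = (1.097 × 10^9) / (7.0249 × 10^-8) = 1.5616 × 10^16 km.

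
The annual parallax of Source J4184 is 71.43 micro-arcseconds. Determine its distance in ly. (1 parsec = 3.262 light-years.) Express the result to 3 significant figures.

p = 71.43 micro-arcseconds = 0.00007143 arcsec.
d = 1/p = 1/0.00007143 = 14000 pc.
In light-years: 14000 × 3.262 = 45668 ly.

45700 ly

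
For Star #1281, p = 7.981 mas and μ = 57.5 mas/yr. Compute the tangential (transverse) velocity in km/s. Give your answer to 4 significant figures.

d = 1/p = 1/0.007981″ = 125.3 pc.
μ = 57.5 mas/yr = 0.0575 ″/yr.
v_t = 4.74 × μ × d = 4.74 × 0.0575 × 125.3 = 34.151 km/s.

34.15 km/s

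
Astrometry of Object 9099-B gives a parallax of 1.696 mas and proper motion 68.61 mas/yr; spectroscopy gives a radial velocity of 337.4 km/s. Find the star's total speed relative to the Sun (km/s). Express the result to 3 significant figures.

388 km/s

d = 1/p = 1/0.001696″ = 589.62 pc.
μ = 68.61 mas/yr = 0.06861 ″/yr.
v_t = 4.740 μ d = 4.740 × 0.06861 × 589.62 = 191.75 km/s.
v = √(v_r² + v_t²) = √(337.4² + 191.75²) = √150607 = 388.08 km/s.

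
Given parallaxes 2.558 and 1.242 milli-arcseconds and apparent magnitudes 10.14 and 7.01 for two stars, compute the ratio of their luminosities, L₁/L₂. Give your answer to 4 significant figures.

d₁ = 1/p₁ = 1/0.002558″ = 390.93 pc; d₂ = 1/p₂ = 1/0.001242″ = 805.15 pc.
M₁ = m₁ − 5 log₁₀ d₁ + 5 = 10.14 − 12.9605 + 5 = 2.1795.
M₂ = 7.01 − 14.5294 + 5 = -2.5194.
L₁/L₂ = 10^(0.4(M₂ − M₁)) = 10^(0.4 × (-4.6989)) = 10^(-1.87956) = 0.013196.

L₁/L₂ = 0.01320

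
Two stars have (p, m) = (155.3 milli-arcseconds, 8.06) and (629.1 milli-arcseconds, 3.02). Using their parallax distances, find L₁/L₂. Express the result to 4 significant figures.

L₁/L₂ = 0.1582

d₁ = 1/p₁ = 1/0.1553″ = 6.4392 pc; d₂ = 1/p₂ = 1/0.6291″ = 1.5896 pc.
M₁ = m₁ − 5 log₁₀ d₁ + 5 = 8.06 − 4.0442 + 5 = 9.0158.
M₂ = 3.02 − 1.0064 + 5 = 7.0136.
L₁/L₂ = 10^(0.4(M₂ − M₁)) = 10^(0.4 × (-2.0022)) = 10^(-0.80088) = 0.15817.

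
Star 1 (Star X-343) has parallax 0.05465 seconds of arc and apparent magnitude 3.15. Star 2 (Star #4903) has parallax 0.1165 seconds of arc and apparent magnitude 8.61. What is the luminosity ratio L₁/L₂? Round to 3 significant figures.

L₁/L₂ = 694

d₁ = 1/p₁ = 1/0.05465″ = 18.298 pc; d₂ = 1/p₂ = 1/0.1165″ = 8.5837 pc.
M₁ = m₁ − 5 log₁₀ d₁ + 5 = 3.15 − 6.3120 + 5 = 1.8380.
M₂ = 8.61 − 4.6684 + 5 = 8.9416.
L₁/L₂ = 10^(0.4(M₂ − M₁)) = 10^(0.4 × 7.1036) = 10^2.84144 = 694.13.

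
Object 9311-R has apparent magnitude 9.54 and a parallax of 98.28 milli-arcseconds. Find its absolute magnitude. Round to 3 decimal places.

M = 9.502

d = 1/p = 1/0.09828″ = 10.175 pc.
m − M = 5 log₁₀(10.175) − 5 = 5.0377 − 5 = 0.0377.
M = m − (m − M) = 9.54 − 0.0377 = 9.502.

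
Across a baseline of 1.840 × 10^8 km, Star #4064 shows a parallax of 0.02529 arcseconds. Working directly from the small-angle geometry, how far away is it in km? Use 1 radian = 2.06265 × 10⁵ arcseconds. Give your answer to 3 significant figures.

θ = 0.02529″ = 0.02529/206265 = 1.2261 × 10^-7 rad.
d = B/θ = (1.840 × 10^8) / (1.2261 × 10^-7) = 1.5007 × 10^15 km.

1.50 × 10^15 km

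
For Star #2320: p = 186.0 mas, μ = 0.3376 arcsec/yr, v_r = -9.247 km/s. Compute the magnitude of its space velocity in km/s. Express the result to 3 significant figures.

d = 1/p = 1/0.1860″ = 5.3763 pc.
v_t = 4.740 μ d = 4.740 × 0.3376 × 5.3763 = 8.6033 km/s.
v = √(v_r² + v_t²) = √((-9.247)² + 8.6033²) = √159.524 = 12.63 km/s.

12.6 km/s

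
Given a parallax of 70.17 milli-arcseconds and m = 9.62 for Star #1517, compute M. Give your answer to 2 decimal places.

M = 8.85

d = 1/p = 1/0.07017″ = 14.251 pc.
m − M = 5 log₁₀(14.251) − 5 = 5.7692 − 5 = 0.7692.
M = m − (m − M) = 9.62 − 0.7692 = 8.85.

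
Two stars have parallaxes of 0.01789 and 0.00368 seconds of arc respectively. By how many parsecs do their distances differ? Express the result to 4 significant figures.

215.8 pc

d_A = 1/0.01789″ = 55.897 pc; d_B = 1/0.003680″ = 271.74 pc.
|d_B − d_A| = |271.74 − 55.897| = 215.84 pc.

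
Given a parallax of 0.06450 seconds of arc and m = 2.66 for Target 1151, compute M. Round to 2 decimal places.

d = 1/p = 1/0.06450″ = 15.504 pc.
m − M = 5 log₁₀(15.504) − 5 = 5.9522 − 5 = 0.9522.
M = m − (m − M) = 2.66 − 0.9522 = 1.71.

M = 1.71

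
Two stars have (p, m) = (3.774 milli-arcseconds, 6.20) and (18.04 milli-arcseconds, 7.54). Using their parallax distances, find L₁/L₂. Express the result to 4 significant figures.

L₁/L₂ = 78.50

d₁ = 1/p₁ = 1/0.003774″ = 264.97 pc; d₂ = 1/p₂ = 1/0.01804″ = 55.432 pc.
M₁ = m₁ − 5 log₁₀ d₁ + 5 = 6.20 − 12.1160 + 5 = -0.9160.
M₂ = 7.54 − 8.7188 + 5 = 3.8212.
L₁/L₂ = 10^(0.4(M₂ − M₁)) = 10^(0.4 × 4.7372) = 10^1.89488 = 78.502.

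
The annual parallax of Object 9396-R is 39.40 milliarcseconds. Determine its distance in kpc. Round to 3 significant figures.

p = 39.40 milliarcseconds = 0.03940 arcsec.
d = 1/p = 1/0.03940 = 25.381 pc.
= 0.025381 kpc.

0.0254 kpc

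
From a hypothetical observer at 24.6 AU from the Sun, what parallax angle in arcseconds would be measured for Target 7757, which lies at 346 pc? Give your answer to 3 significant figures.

0.0711 arcsec

p (arcsec) = B (AU) / d (pc).
p = 24.6 / 346 = 0.071098 arcsec.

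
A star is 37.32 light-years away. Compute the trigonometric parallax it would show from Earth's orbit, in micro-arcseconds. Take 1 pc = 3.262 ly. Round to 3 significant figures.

d = 37.32 ly ÷ 3.262 = 11.441 pc.
p = 1/d = 1/11.441 = 0.087405 arcsec.
= 0.087405 × 10⁶ = 87405 μas.

87400 μas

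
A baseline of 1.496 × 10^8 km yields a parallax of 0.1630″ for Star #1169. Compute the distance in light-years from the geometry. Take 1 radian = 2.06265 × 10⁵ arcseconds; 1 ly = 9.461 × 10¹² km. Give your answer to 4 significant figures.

20.01 ly

θ = 0.1630″ = 0.1630/206265 = 7.9025 × 10^-7 rad.
d = B/θ = (1.496 × 10^8) / (7.9025 × 10^-7) = 1.8931 × 10^14 km = (1.8931 × 10^14) / (9.461 × 10^12) ly = 20.01 ly.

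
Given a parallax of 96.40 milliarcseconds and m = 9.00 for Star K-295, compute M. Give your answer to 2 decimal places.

M = 8.92

d = 1/p = 1/0.09640″ = 10.373 pc.
m − M = 5 log₁₀(10.373) − 5 = 5.0795 − 5 = 0.0795.
M = m − (m − M) = 9.00 − 0.0795 = 8.92.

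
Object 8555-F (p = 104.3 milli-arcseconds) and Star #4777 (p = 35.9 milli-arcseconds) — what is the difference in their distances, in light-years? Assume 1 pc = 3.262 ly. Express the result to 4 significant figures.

d_A = 1/0.1043″ = 9.5877 pc; d_B = 1/0.03590″ = 27.855 pc.
|d_B − d_A| = |27.855 − 9.5877| = 18.267 pc = 18.267 × 3.262 ly = 59.587 ly.

59.59 ly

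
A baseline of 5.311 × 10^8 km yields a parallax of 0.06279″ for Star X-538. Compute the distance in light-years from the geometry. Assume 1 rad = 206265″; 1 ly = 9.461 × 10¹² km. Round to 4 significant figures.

184.4 ly

θ = 0.06279″ = 0.06279/206265 = 3.0441 × 10^-7 rad.
d = B/θ = (5.311 × 10^8) / (3.0441 × 10^-7) = 1.7447 × 10^15 km = (1.7447 × 10^15) / (9.461 × 10^12) ly = 184.41 ly.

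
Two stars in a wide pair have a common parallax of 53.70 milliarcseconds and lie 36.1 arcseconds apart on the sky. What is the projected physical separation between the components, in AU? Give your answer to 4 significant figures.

672.3 AU

d = 1/p = 1/0.05370″ = 18.622 pc.
At distance d (pc), an angle of θ arcsec spans θ·d AU: s = 36.1 × 18.622 = 672.25 AU.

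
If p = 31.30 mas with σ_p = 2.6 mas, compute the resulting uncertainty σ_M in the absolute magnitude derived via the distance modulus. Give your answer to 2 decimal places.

M = m − 5 log₁₀ d + 5 = m + 5 log₁₀ p + 5, so ∂M/∂p = 5/(p ln 10).
σ_M = (5/ln 10) · (σ_p/p) = 2.1715 × 2.6/31.30 = 2.1715 × 0.083067 = 0.18038.

σ_M = 0.18 mag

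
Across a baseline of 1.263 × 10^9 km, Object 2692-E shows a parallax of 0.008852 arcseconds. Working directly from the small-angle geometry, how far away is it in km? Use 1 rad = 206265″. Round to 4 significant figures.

θ = 0.008852″ = 0.008852/206265 = 4.2916 × 10^-8 rad.
d = B/θ = (1.263 × 10^9) / (4.2916 × 10^-8) = 2.9430 × 10^16 km.

2.943 × 10^16 km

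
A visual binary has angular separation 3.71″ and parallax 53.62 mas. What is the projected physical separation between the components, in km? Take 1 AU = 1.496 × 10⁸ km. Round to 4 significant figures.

d = 1/p = 1/0.05362″ = 18.65 pc.
At distance d (pc), an angle of θ arcsec spans θ·d AU: s = 3.71 × 18.65 = 69.192 AU.
= 69.192 × 1.496 × 10⁸ km = 1.0351 × 10^10 km.

1.035 × 10^10 km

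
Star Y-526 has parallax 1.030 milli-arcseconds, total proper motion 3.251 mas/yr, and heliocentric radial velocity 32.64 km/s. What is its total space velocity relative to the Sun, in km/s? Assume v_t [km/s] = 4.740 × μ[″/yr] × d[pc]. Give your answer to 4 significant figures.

d = 1/p = 1/0.001030″ = 970.87 pc.
μ = 3.251 mas/yr = 0.003251 ″/yr.
v_t = 4.740 μ d = 4.740 × 0.003251 × 970.87 = 14.961 km/s.
v = √(v_r² + v_t²) = √(32.64² + 14.961²) = √1289.2 = 35.905 km/s.

35.91 km/s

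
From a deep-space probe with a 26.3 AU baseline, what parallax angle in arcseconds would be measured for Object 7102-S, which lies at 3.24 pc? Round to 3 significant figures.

8.12 arcsec

p (arcsec) = B (AU) / d (pc).
p = 26.3 / 3.24 = 8.1173 arcsec.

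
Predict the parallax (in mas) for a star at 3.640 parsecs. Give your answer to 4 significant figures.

p = 1/d = 1/3.64 = 0.27473 arcsec.
= 0.27473 × 1000 = 274.73 mas.

274.7 mas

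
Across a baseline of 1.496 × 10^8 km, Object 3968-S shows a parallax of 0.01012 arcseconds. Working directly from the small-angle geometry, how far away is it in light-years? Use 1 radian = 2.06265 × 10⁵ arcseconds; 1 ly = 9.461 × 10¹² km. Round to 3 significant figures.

θ = 0.01012″ = 0.01012/206265 = 4.9063 × 10^-8 rad.
d = B/θ = (1.496 × 10^8) / (4.9063 × 10^-8) = 3.0491 × 10^15 km = (3.0491 × 10^15) / (9.461 × 10^12) ly = 322.28 ly.

322 ly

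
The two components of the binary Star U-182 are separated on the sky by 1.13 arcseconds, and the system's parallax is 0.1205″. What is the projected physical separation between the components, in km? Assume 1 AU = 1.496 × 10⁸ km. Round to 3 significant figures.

d = 1/p = 1/0.1205″ = 8.2988 pc.
At distance d (pc), an angle of θ arcsec spans θ·d AU: s = 1.13 × 8.2988 = 9.3776 AU.
= 9.3776 × 1.496 × 10⁸ km = 1.4029 × 10^9 km.

1.40 × 10^9 km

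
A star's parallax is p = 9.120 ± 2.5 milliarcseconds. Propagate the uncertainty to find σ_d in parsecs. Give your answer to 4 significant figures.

30.06 pc

d = 1/p, so σ_d = σ_p / p².
σ_d = 0.00250 / (0.009120)² = 0.00250 / 0.000083174 = 30.057 pc.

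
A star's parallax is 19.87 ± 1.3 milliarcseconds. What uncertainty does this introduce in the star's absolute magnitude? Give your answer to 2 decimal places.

M = m − 5 log₁₀ d + 5 = m + 5 log₁₀ p + 5, so ∂M/∂p = 5/(p ln 10).
σ_M = (5/ln 10) · (σ_p/p) = 2.1715 × 1.3/19.87 = 2.1715 × 0.065425 = 0.14207.

σ_M = 0.14 mag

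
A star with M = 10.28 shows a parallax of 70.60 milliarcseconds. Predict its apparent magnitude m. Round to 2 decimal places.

d = 1/p = 1/0.07060″ = 14.164 pc.
m − M = 5 log₁₀ d − 5 = 5 log₁₀(14.164) − 5 = 5.7559 − 5 = 0.7559.
m = M + (m − M) = 10.28 + 0.7559 = 11.04.

m = 11.04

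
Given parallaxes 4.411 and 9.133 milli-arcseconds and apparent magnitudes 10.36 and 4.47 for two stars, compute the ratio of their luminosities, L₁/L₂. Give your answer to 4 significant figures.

L₁/L₂ = 0.01889

d₁ = 1/p₁ = 1/0.004411″ = 226.71 pc; d₂ = 1/p₂ = 1/0.009133″ = 109.49 pc.
M₁ = m₁ − 5 log₁₀ d₁ + 5 = 10.36 − 11.7774 + 5 = 3.5826.
M₂ = 4.47 − 10.1969 + 5 = -0.7269.
L₁/L₂ = 10^(0.4(M₂ − M₁)) = 10^(0.4 × (-4.3095)) = 10^(-1.72380) = 0.018889.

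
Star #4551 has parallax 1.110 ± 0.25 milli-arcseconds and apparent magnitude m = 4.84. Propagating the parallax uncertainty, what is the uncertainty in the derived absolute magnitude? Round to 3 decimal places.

σ_M = 0.489 mag

M = m − 5 log₁₀ d + 5 = m + 5 log₁₀ p + 5, so ∂M/∂p = 5/(p ln 10).
σ_M = (5/ln 10) · (σ_p/p) = 2.1715 × 0.25/1.110 = 2.1715 × 0.22523 = 0.48909.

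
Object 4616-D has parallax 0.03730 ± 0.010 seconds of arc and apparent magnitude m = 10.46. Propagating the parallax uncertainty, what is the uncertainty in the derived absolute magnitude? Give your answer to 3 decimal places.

M = m − 5 log₁₀ d + 5 = m + 5 log₁₀ p + 5, so ∂M/∂p = 5/(p ln 10).
σ_M = (5/ln 10) · (σ_p/p) = 2.1715 × 0.010/0.03730 = 2.1715 × 0.2681 = 0.58218.

σ_M = 0.582 mag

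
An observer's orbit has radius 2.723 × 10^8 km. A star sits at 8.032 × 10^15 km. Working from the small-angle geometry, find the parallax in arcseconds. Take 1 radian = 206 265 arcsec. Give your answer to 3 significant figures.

0.00699 arcsec

θ ≈ B/d = (2.723 × 10^8) / (8.032 × 10^15) = 3.3902 × 10^-8 rad.
In arcseconds: 3.3902 × 10^-8 × 206265 = 0.0069928″.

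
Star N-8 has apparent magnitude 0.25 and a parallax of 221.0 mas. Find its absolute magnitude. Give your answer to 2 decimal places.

M = 1.97

d = 1/p = 1/0.2210″ = 4.5249 pc.
m − M = 5 log₁₀(4.5249) − 5 = 3.2780 − 5 = -1.7220.
M = m − (m − M) = 0.25 − (-1.7220) = 1.97.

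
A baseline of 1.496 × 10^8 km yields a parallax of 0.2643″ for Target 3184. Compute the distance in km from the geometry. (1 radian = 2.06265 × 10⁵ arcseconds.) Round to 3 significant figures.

1.17 × 10^14 km

θ = 0.2643″ = 0.2643/206265 = 1.2814 × 10^-6 rad.
d = B/θ = (1.496 × 10^8) / (1.2814 × 10^-6) = 1.1675 × 10^14 km.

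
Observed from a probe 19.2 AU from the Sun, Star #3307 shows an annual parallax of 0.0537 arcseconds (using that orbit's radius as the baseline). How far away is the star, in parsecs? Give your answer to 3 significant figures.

358 pc

With baseline B (in AU) and parallax p (in arcsec), d = B/p parsecs.
d = 19.2 / 0.0537 = 357.54 pc.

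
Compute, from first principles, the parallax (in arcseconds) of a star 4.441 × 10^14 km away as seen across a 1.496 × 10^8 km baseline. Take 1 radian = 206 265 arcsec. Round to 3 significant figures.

0.0695 arcsec

θ ≈ B/d = (1.496 × 10^8) / (4.441 × 10^14) = 3.3686 × 10^-7 rad.
In arcseconds: 3.3686 × 10^-7 × 206265 = 0.069482″.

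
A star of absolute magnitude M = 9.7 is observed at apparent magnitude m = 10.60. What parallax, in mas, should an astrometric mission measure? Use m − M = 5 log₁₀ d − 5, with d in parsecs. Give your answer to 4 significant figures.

m − M = 10.60 − 9.7 = 0.90.
d = 10^((m−M)/5 + 1) = 10^1.180 = 15.136 pc.
p = 1/d = 1/15.136 = 0.066068 arcsec = 66.068 mas.

66.07 mas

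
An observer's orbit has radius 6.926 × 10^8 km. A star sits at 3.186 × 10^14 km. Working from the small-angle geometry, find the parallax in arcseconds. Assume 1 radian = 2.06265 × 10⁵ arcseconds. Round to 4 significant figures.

0.4484 arcsec

θ ≈ B/d = (6.926 × 10^8) / (3.186 × 10^14) = 2.1739 × 10^-6 rad.
In arcseconds: 2.1739 × 10^-6 × 206265 = 0.4484″.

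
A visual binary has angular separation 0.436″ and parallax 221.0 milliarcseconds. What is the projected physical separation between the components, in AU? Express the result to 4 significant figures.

d = 1/p = 1/0.2210″ = 4.5249 pc.
At distance d (pc), an angle of θ arcsec spans θ·d AU: s = 0.436 × 4.5249 = 1.9729 AU.

1.973 AU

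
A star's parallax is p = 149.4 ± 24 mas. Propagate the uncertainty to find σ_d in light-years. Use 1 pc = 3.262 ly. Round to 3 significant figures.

d = 1/p, so σ_d = σ_p / p².
σ_d = 0.0240 / (0.1494)² = 0.0240 / 0.02232 = 1.0753 pc = 1.0753 × 3.262 ly = 3.5076 ly.

3.51 ly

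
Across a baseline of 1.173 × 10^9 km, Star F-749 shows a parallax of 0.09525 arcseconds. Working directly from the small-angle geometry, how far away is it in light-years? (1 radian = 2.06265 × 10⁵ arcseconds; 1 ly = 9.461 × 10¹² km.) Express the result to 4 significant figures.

θ = 0.09525″ = 0.09525/206265 = 4.6178 × 10^-7 rad.
d = B/θ = (1.173 × 10^9) / (4.6178 × 10^-7) = 2.5402 × 10^15 km = (2.5402 × 10^15) / (9.461 × 10^12) ly = 268.49 ly.

268.5 ly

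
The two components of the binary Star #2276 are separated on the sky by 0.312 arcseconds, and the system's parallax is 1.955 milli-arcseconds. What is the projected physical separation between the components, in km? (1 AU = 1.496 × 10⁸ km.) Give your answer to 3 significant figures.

d = 1/p = 1/0.001955″ = 511.51 pc.
At distance d (pc), an angle of θ arcsec spans θ·d AU: s = 0.312 × 511.51 = 159.59 AU.
= 159.59 × 1.496 × 10⁸ km = 2.3875 × 10^10 km.

2.39 × 10^10 km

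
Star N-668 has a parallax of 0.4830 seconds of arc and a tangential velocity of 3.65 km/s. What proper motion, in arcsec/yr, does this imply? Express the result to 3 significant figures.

0.372 arcsec/yr

d = 1/p = 1/0.4830″ = 2.0704 pc.
μ = v_t / (4.74 d) = 3.65 / (4.74 × 2.0704) = 3.65 / 9.8137 = 0.37193 ″/yr.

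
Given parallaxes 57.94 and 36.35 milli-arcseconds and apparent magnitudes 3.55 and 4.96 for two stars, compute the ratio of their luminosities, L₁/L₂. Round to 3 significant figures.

L₁/L₂ = 1.44

d₁ = 1/p₁ = 1/0.05794″ = 17.259 pc; d₂ = 1/p₂ = 1/0.03635″ = 27.51 pc.
M₁ = m₁ − 5 log₁₀ d₁ + 5 = 3.55 − 6.1851 + 5 = 2.3649.
M₂ = 4.96 − 7.1975 + 5 = 2.7625.
L₁/L₂ = 10^(0.4(M₂ − M₁)) = 10^(0.4 × 0.3976) = 10^0.15904 = 1.4422.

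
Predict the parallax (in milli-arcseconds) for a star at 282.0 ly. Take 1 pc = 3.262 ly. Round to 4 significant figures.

d = 282.0 ly ÷ 3.262 = 86.45 pc.
p = 1/d = 1/86.45 = 0.011567 arcsec.
= 0.011567 × 1000 = 11.567 mas.

11.57 mas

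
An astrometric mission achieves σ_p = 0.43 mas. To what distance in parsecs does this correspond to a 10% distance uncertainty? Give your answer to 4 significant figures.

σ_d/d = σ_p/p, so the condition is σ_p/p ≤ 0.10, i.e. p ≥ σ_p/0.10.
p_min = 0.43/0.10 = 4.3 mas = 0.0043 arcsec.
d_max = 1/p_min = 1/0.0043 = 232.56 pc.

232.6 pc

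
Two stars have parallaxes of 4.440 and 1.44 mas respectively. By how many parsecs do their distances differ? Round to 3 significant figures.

d_A = 1/0.004440″ = 225.23 pc; d_B = 1/0.001440″ = 694.44 pc.
|d_B − d_A| = |694.44 − 225.23| = 469.21 pc.

469 pc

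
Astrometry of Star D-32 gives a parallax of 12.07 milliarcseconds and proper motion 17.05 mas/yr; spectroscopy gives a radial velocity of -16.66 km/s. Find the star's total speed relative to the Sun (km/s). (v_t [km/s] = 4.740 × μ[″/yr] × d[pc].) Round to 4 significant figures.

d = 1/p = 1/0.01207″ = 82.85 pc.
μ = 17.05 mas/yr = 0.01705 ″/yr.
v_t = 4.740 μ d = 4.740 × 0.01705 × 82.85 = 6.6957 km/s.
v = √(v_r² + v_t²) = √((-16.66)² + 6.6957²) = √322.388 = 17.955 km/s.

17.96 km/s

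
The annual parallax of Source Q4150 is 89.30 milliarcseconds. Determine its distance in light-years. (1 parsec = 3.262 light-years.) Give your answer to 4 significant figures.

36.53 light years

p = 89.30 milliarcseconds = 0.08930 arcsec.
d = 1/p = 1/0.08930 = 11.198 pc.
In light-years: 11.198 × 3.262 = 36.528 ly.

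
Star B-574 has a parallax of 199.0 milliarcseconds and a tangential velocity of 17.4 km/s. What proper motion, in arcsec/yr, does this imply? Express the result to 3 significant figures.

0.731 arcsec/yr

d = 1/p = 1/0.1990″ = 5.0251 pc.
μ = v_t / (4.74 d) = 17.4 / (4.74 × 5.0251) = 17.4 / 23.819 = 0.73051 ″/yr.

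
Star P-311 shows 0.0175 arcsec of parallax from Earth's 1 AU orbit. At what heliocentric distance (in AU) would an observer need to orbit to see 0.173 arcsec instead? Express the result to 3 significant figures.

Parallax scales linearly with baseline: p ∝ B, so B = p_target / p_Earth × 1 AU.
B = 0.173 / 0.0175 = 9.8857 AU.

9.89 AU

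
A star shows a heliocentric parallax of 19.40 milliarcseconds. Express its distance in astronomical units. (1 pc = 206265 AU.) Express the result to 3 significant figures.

1.06 × 10^7 AU

p = 19.40 milliarcseconds = 0.01940 arcsec.
d = 1/p = 1/0.01940 = 51.546 pc.
In AU: 51.546 × 206265 = 1.0632 × 10^7 AU.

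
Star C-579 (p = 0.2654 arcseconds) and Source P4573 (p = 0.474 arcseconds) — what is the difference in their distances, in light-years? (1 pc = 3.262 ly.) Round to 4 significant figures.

d_A = 1/0.2654″ = 3.7679 pc; d_B = 1/0.4740″ = 2.1097 pc.
|d_B − d_A| = |2.1097 − 3.7679| = 1.6582 pc = 1.6582 × 3.262 ly = 5.409 ly.

5.409 ly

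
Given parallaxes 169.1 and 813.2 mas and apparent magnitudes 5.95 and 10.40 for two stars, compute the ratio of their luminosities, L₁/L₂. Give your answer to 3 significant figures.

d₁ = 1/p₁ = 1/0.1691″ = 5.9137 pc; d₂ = 1/p₂ = 1/0.8132″ = 1.2297 pc.
M₁ = m₁ − 5 log₁₀ d₁ + 5 = 5.95 − 3.8593 + 5 = 7.0907.
M₂ = 10.40 − 0.4490 + 5 = 14.9510.
L₁/L₂ = 10^(0.4(M₂ − M₁)) = 10^(0.4 × 7.8603) = 10^3.14412 = 1393.5.

L₁/L₂ = 1390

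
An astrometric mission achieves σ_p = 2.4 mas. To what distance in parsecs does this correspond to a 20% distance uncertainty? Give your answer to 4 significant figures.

σ_d/d = σ_p/p, so the condition is σ_p/p ≤ 0.20, i.e. p ≥ σ_p/0.20.
p_min = 2.4/0.20 = 12 mas = 0.012 arcsec.
d_max = 1/p_min = 1/0.012 = 83.333 pc.

83.33 pc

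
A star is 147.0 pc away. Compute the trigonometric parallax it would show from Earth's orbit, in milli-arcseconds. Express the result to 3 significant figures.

p = 1/d = 1/147 = 0.0068027 arcsec.
= 0.0068027 × 1000 = 6.8027 mas.

6.80 mas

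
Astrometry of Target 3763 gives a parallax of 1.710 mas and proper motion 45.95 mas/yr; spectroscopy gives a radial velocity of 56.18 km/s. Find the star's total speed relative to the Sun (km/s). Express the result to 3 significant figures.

139 km/s

d = 1/p = 1/0.001710″ = 584.8 pc.
μ = 45.95 mas/yr = 0.04595 ″/yr.
v_t = 4.740 μ d = 4.740 × 0.04595 × 584.8 = 127.37 km/s.
v = √(v_r² + v_t²) = √(56.18² + 127.37²) = √19379.3 = 139.21 km/s.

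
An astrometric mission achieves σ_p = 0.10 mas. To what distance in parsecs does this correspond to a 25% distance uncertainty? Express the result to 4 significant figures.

2500 pc

σ_d/d = σ_p/p, so the condition is σ_p/p ≤ 0.25, i.e. p ≥ σ_p/0.25.
p_min = 0.10/0.25 = 0.4 mas = 0.0004 arcsec.
d_max = 1/p_min = 1/0.0004 = 2500 pc.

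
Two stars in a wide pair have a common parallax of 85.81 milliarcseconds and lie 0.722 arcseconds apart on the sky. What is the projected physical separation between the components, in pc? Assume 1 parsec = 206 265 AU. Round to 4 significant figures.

d = 1/p = 1/0.08581″ = 11.654 pc.
At distance d (pc), an angle of θ arcsec spans θ·d AU: s = 0.722 × 11.654 = 8.4142 AU.
= 8.4142 / 206265 = 4.0793 × 10^-5 pc.

4.079 × 10^-5 pc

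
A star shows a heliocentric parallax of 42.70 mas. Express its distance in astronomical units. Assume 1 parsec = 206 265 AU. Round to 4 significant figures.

p = 42.70 mas = 0.04270 arcsec.
d = 1/p = 1/0.04270 = 23.419 pc.
In AU: 23.419 × 206265 = 4.8305 × 10^6 AU.

4.831 × 10^6 AU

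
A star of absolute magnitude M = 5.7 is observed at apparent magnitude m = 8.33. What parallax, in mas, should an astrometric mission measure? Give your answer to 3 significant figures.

m − M = 8.33 − 5.7 = 2.63.
d = 10^((m−M)/5 + 1) = 10^1.526 = 33.574 pc.
p = 1/d = 1/33.574 = 0.029785 arcsec = 29.785 mas.

29.8 mas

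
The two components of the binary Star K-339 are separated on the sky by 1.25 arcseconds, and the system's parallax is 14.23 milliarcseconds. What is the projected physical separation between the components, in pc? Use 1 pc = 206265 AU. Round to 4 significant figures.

d = 1/p = 1/0.01423″ = 70.274 pc.
At distance d (pc), an angle of θ arcsec spans θ·d AU: s = 1.25 × 70.274 = 87.843 AU.
= 87.843 / 206265 = 0.00042587 pc.

0.0004259 pc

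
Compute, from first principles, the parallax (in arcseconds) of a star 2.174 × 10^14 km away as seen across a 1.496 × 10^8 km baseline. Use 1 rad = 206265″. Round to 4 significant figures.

θ ≈ B/d = (1.496 × 10^8) / (2.174 × 10^14) = 6.8813 × 10^-7 rad.
In arcseconds: 6.8813 × 10^-7 × 206265 = 0.14194″.

0.1419 arcsec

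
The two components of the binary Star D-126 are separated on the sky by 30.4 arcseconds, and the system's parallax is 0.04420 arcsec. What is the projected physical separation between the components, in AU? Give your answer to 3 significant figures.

688 AU

d = 1/p = 1/0.04420″ = 22.624 pc.
At distance d (pc), an angle of θ arcsec spans θ·d AU: s = 30.4 × 22.624 = 687.77 AU.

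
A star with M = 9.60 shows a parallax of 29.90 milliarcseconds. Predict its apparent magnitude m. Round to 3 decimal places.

d = 1/p = 1/0.02990″ = 33.445 pc.
m − M = 5 log₁₀ d − 5 = 5 log₁₀(33.445) − 5 = 7.6217 − 5 = 2.6217.
m = M + (m − M) = 9.60 + 2.6217 = 12.222.

m = 12.222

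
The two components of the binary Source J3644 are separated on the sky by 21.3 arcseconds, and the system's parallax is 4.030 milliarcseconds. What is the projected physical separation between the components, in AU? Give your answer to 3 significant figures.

5290 AU

d = 1/p = 1/0.004030″ = 248.14 pc.
At distance d (pc), an angle of θ arcsec spans θ·d AU: s = 21.3 × 248.14 = 5285.4 AU.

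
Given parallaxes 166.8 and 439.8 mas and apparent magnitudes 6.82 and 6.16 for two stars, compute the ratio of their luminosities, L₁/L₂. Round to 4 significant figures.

L₁/L₂ = 3.785

d₁ = 1/p₁ = 1/0.1668″ = 5.9952 pc; d₂ = 1/p₂ = 1/0.4398″ = 2.2738 pc.
M₁ = m₁ − 5 log₁₀ d₁ + 5 = 6.82 − 3.8890 + 5 = 7.9310.
M₂ = 6.16 − 1.7838 + 5 = 9.3762.
L₁/L₂ = 10^(0.4(M₂ − M₁)) = 10^(0.4 × 1.4452) = 10^0.57808 = 3.7851.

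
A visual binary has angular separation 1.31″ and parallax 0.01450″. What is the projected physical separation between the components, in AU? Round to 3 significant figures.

90.3 AU

d = 1/p = 1/0.01450″ = 68.966 pc.
At distance d (pc), an angle of θ arcsec spans θ·d AU: s = 1.31 × 68.966 = 90.345 AU.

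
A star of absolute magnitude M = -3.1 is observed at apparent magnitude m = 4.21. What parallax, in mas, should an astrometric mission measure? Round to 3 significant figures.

3.45 mas

m − M = 4.21 − (-3.1) = 7.31.
d = 10^((m−M)/5 + 1) = 10^2.462 = 289.73 pc.
p = 1/d = 1/289.73 = 0.0034515 arcsec = 3.4515 mas.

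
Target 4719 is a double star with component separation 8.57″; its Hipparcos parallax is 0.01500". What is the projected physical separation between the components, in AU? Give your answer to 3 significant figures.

d = 1/p = 1/0.01500″ = 66.667 pc.
At distance d (pc), an angle of θ arcsec spans θ·d AU: s = 8.57 × 66.667 = 571.34 AU.

571 AU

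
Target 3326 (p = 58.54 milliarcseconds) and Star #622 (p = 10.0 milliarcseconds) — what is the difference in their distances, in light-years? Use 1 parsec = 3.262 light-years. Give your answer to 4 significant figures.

270.5 ly

d_A = 1/0.05854″ = 17.082 pc; d_B = 1/0.01000″ = 100 pc.
|d_B − d_A| = |100 − 17.082| = 82.918 pc = 82.918 × 3.262 ly = 270.48 ly.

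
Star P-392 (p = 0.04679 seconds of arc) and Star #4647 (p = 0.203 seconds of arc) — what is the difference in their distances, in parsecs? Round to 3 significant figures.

16.4 pc

d_A = 1/0.04679″ = 21.372 pc; d_B = 1/0.2030″ = 4.9261 pc.
|d_B − d_A| = |4.9261 − 21.372| = 16.446 pc.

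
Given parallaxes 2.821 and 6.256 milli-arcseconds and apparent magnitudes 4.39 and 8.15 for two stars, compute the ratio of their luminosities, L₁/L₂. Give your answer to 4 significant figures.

L₁/L₂ = 157.0

d₁ = 1/p₁ = 1/0.002821″ = 354.48 pc; d₂ = 1/p₂ = 1/0.006256″ = 159.85 pc.
M₁ = m₁ − 5 log₁₀ d₁ + 5 = 4.39 − 12.7480 + 5 = -3.3580.
M₂ = 8.15 − 11.0186 + 5 = 2.1314.
L₁/L₂ = 10^(0.4(M₂ − M₁)) = 10^(0.4 × 5.4894) = 10^2.19576 = 156.95.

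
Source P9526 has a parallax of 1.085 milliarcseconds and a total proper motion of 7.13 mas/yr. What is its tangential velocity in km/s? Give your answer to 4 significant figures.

31.15 km/s

d = 1/p = 1/0.001085″ = 921.66 pc.
μ = 7.13 mas/yr = 0.00713 ″/yr.
v_t = 4.74 × μ × d = 4.74 × 0.00713 × 921.66 = 31.149 km/s.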